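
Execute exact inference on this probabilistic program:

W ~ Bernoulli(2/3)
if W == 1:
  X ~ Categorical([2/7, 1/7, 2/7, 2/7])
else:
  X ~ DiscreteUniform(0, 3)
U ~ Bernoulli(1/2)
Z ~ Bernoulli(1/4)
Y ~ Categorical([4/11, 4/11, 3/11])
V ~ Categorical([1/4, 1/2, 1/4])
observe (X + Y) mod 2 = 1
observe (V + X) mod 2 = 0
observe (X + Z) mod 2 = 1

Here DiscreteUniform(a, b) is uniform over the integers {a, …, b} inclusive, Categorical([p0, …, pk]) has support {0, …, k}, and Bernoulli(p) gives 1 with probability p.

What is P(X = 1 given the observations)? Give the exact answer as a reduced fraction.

P(X = 1 | obs) = 315/982

Enumerate traces; 32 have nonzero weight after conditioning:
  (W=0, X=0, U=0, Z=1, Y=1, V=0) weight 1/1056
  (W=0, X=0, U=0, Z=1, Y=1, V=2) weight 1/1056
  (W=0, X=0, U=1, Z=1, Y=1, V=0) weight 1/1056
  (W=0, X=0, U=1, Z=1, Y=1, V=2) weight 1/1056
  (W=0, X=1, U=0, Z=0, Y=0, V=1) weight 1/176
  (W=0, X=1, U=0, Z=0, Y=2, V=1) weight 3/704
  (W=0, X=1, U=1, Z=0, Y=0, V=1) weight 1/176
  (W=0, X=1, U=1, Z=0, Y=2, V=1) weight 3/704
  (W=0, X=2, U=0, Z=1, Y=1, V=0) weight 1/1056
  (W=0, X=3, U=0, Z=0, Y=0, V=1) weight 1/176
  … 22 more
Group by X:
  weight(X=0) = 23/1848
  weight(X=1) = 15/352
  weight(X=2) = 23/1848
  weight(X=3) = 23/352
Total weight = 23/1848 + 15/352 + 23/1848 + 23/352 = 491/3696
P(X=0 | obs) = 23/1848 / 491/3696 = 46/491
P(X=1 | obs) = 15/352 / 491/3696 = 315/982
P(X=2 | obs) = 23/1848 / 491/3696 = 46/491
P(X=3 | obs) = 23/352 / 491/3696 = 483/982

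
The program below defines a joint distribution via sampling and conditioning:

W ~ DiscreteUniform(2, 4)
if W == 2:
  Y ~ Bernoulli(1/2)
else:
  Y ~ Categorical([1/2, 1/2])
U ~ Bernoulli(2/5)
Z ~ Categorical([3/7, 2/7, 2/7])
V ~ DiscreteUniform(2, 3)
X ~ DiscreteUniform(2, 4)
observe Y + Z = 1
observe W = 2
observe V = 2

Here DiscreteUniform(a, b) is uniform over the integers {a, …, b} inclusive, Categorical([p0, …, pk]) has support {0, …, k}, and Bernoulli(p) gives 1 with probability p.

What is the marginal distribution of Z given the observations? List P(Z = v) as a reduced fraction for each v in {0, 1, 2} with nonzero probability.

Enumerate traces; 12 have nonzero weight after conditioning:
  (W=2, Y=0, U=0, Z=1, V=2, X=2) weight 1/210
  (W=2, Y=0, U=0, Z=1, V=2, X=3) weight 1/210
  (W=2, Y=0, U=0, Z=1, V=2, X=4) weight 1/210
  (W=2, Y=0, U=1, Z=1, V=2, X=2) weight 1/315
  (W=2, Y=0, U=1, Z=1, V=2, X=3) weight 1/315
  (W=2, Y=0, U=1, Z=1, V=2, X=4) weight 1/315
  (W=2, Y=1, U=0, Z=0, V=2, X=2) weight 1/140
  (W=2, Y=1, U=0, Z=0, V=2, X=3) weight 1/140
  … 4 more
Group by Z:
  weight(Z=0) = 1/28
  weight(Z=1) = 1/42
Total weight = 1/28 + 1/42 = 5/84
P(Z=0 | obs) = 1/28 / 5/84 = 3/5
P(Z=1 | obs) = 1/42 / 5/84 = 2/5

P(Z=0) = 3/5, P(Z=1) = 2/5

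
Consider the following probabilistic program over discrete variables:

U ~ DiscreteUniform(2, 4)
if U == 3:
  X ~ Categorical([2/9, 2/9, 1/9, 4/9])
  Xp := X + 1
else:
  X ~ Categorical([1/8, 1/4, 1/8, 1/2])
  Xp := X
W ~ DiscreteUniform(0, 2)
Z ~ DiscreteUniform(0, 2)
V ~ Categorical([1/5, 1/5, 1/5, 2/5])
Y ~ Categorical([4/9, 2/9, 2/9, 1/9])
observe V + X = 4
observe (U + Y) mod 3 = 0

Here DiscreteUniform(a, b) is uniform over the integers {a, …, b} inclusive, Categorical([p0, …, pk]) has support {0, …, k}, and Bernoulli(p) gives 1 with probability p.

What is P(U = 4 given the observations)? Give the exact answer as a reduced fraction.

P(U = 4 | obs) = 9/38

Enumerate traces; 108 have nonzero weight after conditioning:
  (U=2, X=1, W=0, Z=0, V=3, Y=1) weight 1/1215
  (U=2, X=1, W=0, Z=1, V=3, Y=1) weight 1/1215
  (U=2, X=1, W=0, Z=2, V=3, Y=1) weight 1/1215
  (U=2, X=1, W=1, Z=0, V=3, Y=1) weight 1/1215
  (U=2, X=1, W=1, Z=1, V=3, Y=1) weight 1/1215
  (U=2, X=1, W=1, Z=2, V=3, Y=1) weight 1/1215
  (U=2, X=1, W=2, Z=0, V=3, Y=1) weight 1/1215
  (U=2, X=1, W=2, Z=1, V=3, Y=1) weight 1/1215
  (U=3, X=1, W=0, Z=0, V=3, Y=0) weight 16/10935
  (U=4, X=1, W=0, Z=0, V=3, Y=2) weight 1/1215
  … 98 more
Group by U:
  weight(U=2) = 1/60
  weight(U=3) = 1/27
  weight(U=4) = 1/60
Total weight = 1/60 + 1/27 + 1/60 = 19/270
P(U=2 | obs) = 1/60 / 19/270 = 9/38
P(U=3 | obs) = 1/27 / 19/270 = 10/19
P(U=4 | obs) = 1/60 / 19/270 = 9/38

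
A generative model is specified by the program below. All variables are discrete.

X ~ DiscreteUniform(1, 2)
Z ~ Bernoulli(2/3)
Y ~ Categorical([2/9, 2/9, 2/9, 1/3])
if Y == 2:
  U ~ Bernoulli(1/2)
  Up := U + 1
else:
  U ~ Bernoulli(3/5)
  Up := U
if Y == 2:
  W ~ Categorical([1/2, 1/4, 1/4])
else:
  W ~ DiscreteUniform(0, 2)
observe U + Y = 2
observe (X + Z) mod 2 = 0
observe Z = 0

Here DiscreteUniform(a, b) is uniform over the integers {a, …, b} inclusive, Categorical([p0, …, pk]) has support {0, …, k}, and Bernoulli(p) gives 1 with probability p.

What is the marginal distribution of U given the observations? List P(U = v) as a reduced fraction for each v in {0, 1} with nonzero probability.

Enumerate traces; 6 have nonzero weight after conditioning:
  (X=2, Z=0, Y=1, U=1, W=0) weight 1/135
  (X=2, Z=0, Y=1, U=1, W=1) weight 1/135
  (X=2, Z=0, Y=1, U=1, W=2) weight 1/135
  (X=2, Z=0, Y=2, U=0, W=0) weight 1/108
  (X=2, Z=0, Y=2, U=0, W=1) weight 1/216
  (X=2, Z=0, Y=2, U=0, W=2) weight 1/216
Group by U:
  weight(U=0) = 1/54
  weight(U=1) = 1/45
Total weight = 1/54 + 1/45 = 11/270
P(U=0 | obs) = 1/54 / 11/270 = 5/11
P(U=1 | obs) = 1/45 / 11/270 = 6/11

P(U=0) = 5/11, P(U=1) = 6/11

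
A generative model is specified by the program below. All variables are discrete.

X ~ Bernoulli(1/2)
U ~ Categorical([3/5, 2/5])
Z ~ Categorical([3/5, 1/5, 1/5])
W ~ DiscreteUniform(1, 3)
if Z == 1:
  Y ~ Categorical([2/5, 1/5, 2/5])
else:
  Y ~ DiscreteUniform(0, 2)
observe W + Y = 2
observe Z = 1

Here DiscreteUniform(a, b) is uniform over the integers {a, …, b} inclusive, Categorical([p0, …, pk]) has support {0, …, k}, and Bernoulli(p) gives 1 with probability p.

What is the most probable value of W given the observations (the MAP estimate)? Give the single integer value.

argmax_v P(W = v | obs) = 2

Enumerate traces; 8 have nonzero weight after conditioning:
  (X=0, U=0, Z=1, W=1, Y=1) weight 1/250
  (X=0, U=0, Z=1, W=2, Y=0) weight 1/125
  (X=0, U=1, Z=1, W=1, Y=1) weight 1/375
  (X=0, U=1, Z=1, W=2, Y=0) weight 2/375
  (X=1, U=0, Z=1, W=1, Y=1) weight 1/250
  (X=1, U=0, Z=1, W=2, Y=0) weight 1/125
  (X=1, U=1, Z=1, W=1, Y=1) weight 1/375
  (X=1, U=1, Z=1, W=2, Y=0) weight 2/375
Group by W:
  weight(W=1) = 1/75
  weight(W=2) = 2/75
Total weight = 1/75 + 2/75 = 1/25
P(W=1 | obs) = 1/75 / 1/25 = 1/3
P(W=2 | obs) = 2/75 / 1/25 = 2/3
argmax = 2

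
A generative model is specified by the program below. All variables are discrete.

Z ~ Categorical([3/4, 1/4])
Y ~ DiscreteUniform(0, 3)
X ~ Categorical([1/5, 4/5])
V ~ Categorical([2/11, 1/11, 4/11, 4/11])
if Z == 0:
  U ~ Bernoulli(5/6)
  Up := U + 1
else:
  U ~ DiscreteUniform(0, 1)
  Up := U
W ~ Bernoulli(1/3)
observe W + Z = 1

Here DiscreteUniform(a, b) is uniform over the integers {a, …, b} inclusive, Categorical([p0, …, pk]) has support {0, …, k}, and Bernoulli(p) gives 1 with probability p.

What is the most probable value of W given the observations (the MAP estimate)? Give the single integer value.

Enumerate traces; 128 have nonzero weight after conditioning:
  (Z=0, Y=0, X=0, V=0, U=0, W=1) weight 1/2640
  (Z=0, Y=0, X=0, V=0, U=1, W=1) weight 1/528
  (Z=0, Y=0, X=0, V=1, U=0, W=1) weight 1/5280
  (Z=0, Y=0, X=0, V=1, U=1, W=1) weight 1/1056
  (Z=0, Y=0, X=0, V=2, U=0, W=1) weight 1/1320
  (Z=0, Y=0, X=0, V=2, U=1, W=1) weight 1/264
  (Z=0, Y=0, X=0, V=3, U=0, W=1) weight 1/1320
  (Z=0, Y=0, X=0, V=3, U=1, W=1) weight 1/264
  (Z=1, Y=0, X=0, V=0, U=0, W=0) weight 1/1320
  … 119 more
Group by W:
  weight(W=0) = 1/6
  weight(W=1) = 1/4
Total weight = 1/6 + 1/4 = 5/12
P(W=0 | obs) = 1/6 / 5/12 = 2/5
P(W=1 | obs) = 1/4 / 5/12 = 3/5
argmax = 1

argmax_v P(W = v | obs) = 1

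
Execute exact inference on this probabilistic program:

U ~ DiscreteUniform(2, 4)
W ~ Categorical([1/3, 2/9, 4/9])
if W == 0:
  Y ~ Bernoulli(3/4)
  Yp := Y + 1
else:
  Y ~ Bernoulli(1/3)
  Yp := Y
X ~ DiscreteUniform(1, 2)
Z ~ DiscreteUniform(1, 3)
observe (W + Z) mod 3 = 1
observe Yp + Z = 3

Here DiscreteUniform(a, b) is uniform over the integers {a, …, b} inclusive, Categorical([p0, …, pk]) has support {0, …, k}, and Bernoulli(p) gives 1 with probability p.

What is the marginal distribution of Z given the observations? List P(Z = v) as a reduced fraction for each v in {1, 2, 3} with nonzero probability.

Enumerate traces; 18 have nonzero weight after conditioning:
  (U=2, W=0, Y=1, X=1, Z=1) weight 1/72
  (U=2, W=0, Y=1, X=2, Z=1) weight 1/72
  (U=2, W=1, Y=0, X=1, Z=3) weight 2/243
  (U=2, W=1, Y=0, X=2, Z=3) weight 2/243
  (U=2, W=2, Y=1, X=1, Z=2) weight 2/243
  (U=2, W=2, Y=1, X=2, Z=2) weight 2/243
  (U=3, W=0, Y=1, X=1, Z=1) weight 1/72
  (U=3, W=0, Y=1, X=2, Z=1) weight 1/72
  … 10 more
Group by Z:
  weight(Z=1) = 1/12
  weight(Z=2) = 4/81
  weight(Z=3) = 4/81
Total weight = 1/12 + 4/81 + 4/81 = 59/324
P(Z=1 | obs) = 1/12 / 59/324 = 27/59
P(Z=2 | obs) = 4/81 / 59/324 = 16/59
P(Z=3 | obs) = 4/81 / 59/324 = 16/59

P(Z=1) = 27/59, P(Z=2) = 16/59, P(Z=3) = 16/59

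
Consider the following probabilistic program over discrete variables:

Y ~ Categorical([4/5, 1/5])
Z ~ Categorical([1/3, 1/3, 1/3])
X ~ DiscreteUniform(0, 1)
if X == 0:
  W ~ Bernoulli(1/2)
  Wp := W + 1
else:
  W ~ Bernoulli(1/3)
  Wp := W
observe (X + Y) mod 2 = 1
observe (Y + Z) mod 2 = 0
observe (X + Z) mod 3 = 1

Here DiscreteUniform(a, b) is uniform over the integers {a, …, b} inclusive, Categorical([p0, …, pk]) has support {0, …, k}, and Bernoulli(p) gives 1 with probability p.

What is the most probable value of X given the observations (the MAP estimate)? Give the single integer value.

argmax_v P(X = v | obs) = 1

Enumerate traces; 4 have nonzero weight after conditioning:
  (Y=0, Z=0, X=1, W=0) weight 4/45
  (Y=0, Z=0, X=1, W=1) weight 2/45
  (Y=1, Z=1, X=0, W=0) weight 1/60
  (Y=1, Z=1, X=0, W=1) weight 1/60
Group by X:
  weight(X=0) = 1/30
  weight(X=1) = 2/15
Total weight = 1/30 + 2/15 = 1/6
P(X=0 | obs) = 1/30 / 1/6 = 1/5
P(X=1 | obs) = 2/15 / 1/6 = 4/5
argmax = 1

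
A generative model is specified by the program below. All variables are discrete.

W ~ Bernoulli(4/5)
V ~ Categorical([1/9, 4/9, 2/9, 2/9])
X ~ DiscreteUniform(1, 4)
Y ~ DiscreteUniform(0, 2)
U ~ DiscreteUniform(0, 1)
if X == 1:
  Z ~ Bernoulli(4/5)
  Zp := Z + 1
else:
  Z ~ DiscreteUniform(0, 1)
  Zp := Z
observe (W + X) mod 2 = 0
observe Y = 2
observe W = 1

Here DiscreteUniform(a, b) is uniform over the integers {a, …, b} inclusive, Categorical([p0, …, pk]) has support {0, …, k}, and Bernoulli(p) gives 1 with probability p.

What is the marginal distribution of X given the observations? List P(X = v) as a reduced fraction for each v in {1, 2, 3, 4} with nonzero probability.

P(X=1) = 1/2, P(X=3) = 1/2

Enumerate traces; 32 have nonzero weight after conditioning:
  (W=1, V=0, X=1, Y=2, U=0, Z=0) weight 1/1350
  (W=1, V=0, X=1, Y=2, U=0, Z=1) weight 2/675
  (W=1, V=0, X=1, Y=2, U=1, Z=0) weight 1/1350
  (W=1, V=0, X=1, Y=2, U=1, Z=1) weight 2/675
  (W=1, V=0, X=3, Y=2, U=0, Z=0) weight 1/540
  (W=1, V=0, X=3, Y=2, U=0, Z=1) weight 1/540
  (W=1, V=0, X=3, Y=2, U=1, Z=0) weight 1/540
  (W=1, V=0, X=3, Y=2, U=1, Z=1) weight 1/540
  … 24 more
Group by X:
  weight(X=1) = 1/15
  weight(X=3) = 1/15
Total weight = 1/15 + 1/15 = 2/15
P(X=1 | obs) = 1/15 / 2/15 = 1/2
P(X=3 | obs) = 1/15 / 2/15 = 1/2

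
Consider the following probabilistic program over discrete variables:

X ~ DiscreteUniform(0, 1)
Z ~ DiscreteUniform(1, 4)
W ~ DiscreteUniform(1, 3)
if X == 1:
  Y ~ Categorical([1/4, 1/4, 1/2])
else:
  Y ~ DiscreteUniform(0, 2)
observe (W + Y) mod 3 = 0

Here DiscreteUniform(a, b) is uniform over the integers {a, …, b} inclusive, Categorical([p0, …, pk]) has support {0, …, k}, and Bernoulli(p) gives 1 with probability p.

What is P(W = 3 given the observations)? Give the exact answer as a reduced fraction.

Enumerate traces; 24 have nonzero weight after conditioning:
  (X=0, Z=1, W=1, Y=2) weight 1/72
  (X=0, Z=1, W=2, Y=1) weight 1/72
  (X=0, Z=1, W=3, Y=0) weight 1/72
  (X=0, Z=2, W=1, Y=2) weight 1/72
  (X=0, Z=2, W=2, Y=1) weight 1/72
  (X=0, Z=2, W=3, Y=0) weight 1/72
  (X=0, Z=3, W=1, Y=2) weight 1/72
  (X=0, Z=3, W=2, Y=1) weight 1/72
  … 16 more
Group by W:
  weight(W=1) = 5/36
  weight(W=2) = 7/72
  weight(W=3) = 7/72
Total weight = 5/36 + 7/72 + 7/72 = 1/3
P(W=1 | obs) = 5/36 / 1/3 = 5/12
P(W=2 | obs) = 7/72 / 1/3 = 7/24
P(W=3 | obs) = 7/72 / 1/3 = 7/24

P(W = 3 | obs) = 7/24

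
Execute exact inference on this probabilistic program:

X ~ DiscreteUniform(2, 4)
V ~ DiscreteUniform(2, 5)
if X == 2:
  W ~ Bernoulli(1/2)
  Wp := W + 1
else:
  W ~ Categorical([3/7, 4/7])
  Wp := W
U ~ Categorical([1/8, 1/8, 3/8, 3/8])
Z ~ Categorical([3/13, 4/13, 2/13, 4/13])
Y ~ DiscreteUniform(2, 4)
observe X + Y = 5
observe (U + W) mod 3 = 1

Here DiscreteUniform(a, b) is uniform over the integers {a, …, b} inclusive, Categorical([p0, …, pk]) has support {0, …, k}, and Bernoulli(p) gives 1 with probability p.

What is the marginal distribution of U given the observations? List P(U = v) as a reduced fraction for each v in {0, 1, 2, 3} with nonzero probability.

Enumerate traces; 96 have nonzero weight after conditioning:
  (X=2, V=2, W=0, U=1, Z=0, Y=3) weight 1/2496
  (X=2, V=2, W=0, U=1, Z=1, Y=3) weight 1/1872
  (X=2, V=2, W=0, U=1, Z=2, Y=3) weight 1/3744
  (X=2, V=2, W=0, U=1, Z=3, Y=3) weight 1/1872
  (X=2, V=2, W=1, U=0, Z=0, Y=3) weight 1/2496
  (X=2, V=2, W=1, U=0, Z=1, Y=3) weight 1/1872
  (X=2, V=2, W=1, U=0, Z=2, Y=3) weight 1/3744
  (X=2, V=2, W=1, U=0, Z=3, Y=3) weight 1/1872
  (X=2, V=2, W=1, U=3, Z=0, Y=3) weight 1/832
  … 87 more
Group by U:
  weight(U=0) = 5/336
  weight(U=1) = 13/1008
  weight(U=3) = 5/112
Total weight = 5/336 + 13/1008 + 5/112 = 73/1008
P(U=0 | obs) = 5/336 / 73/1008 = 15/73
P(U=1 | obs) = 13/1008 / 73/1008 = 13/73
P(U=3 | obs) = 5/112 / 73/1008 = 45/73

P(U=0) = 15/73, P(U=1) = 13/73, P(U=3) = 45/73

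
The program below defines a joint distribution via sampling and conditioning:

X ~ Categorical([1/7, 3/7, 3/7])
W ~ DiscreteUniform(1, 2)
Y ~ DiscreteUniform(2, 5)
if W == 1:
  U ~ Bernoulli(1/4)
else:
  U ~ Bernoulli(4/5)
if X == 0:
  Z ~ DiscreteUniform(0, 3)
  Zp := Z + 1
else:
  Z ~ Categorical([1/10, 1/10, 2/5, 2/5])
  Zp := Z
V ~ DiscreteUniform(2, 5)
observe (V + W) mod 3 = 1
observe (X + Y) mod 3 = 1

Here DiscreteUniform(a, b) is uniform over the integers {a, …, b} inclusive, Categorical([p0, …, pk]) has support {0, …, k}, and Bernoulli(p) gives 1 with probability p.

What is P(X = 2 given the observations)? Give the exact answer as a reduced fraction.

P(X = 2 | obs) = 3/5

Enumerate traces; 96 have nonzero weight after conditioning:
  (X=0, W=1, Y=4, U=0, Z=0, V=3) weight 3/3584
  (X=0, W=1, Y=4, U=0, Z=1, V=3) weight 3/3584
  (X=0, W=1, Y=4, U=0, Z=2, V=3) weight 3/3584
  (X=0, W=1, Y=4, U=0, Z=3, V=3) weight 3/3584
  (X=0, W=1, Y=4, U=1, Z=0, V=3) weight 1/3584
  (X=0, W=1, Y=4, U=1, Z=1, V=3) weight 1/3584
  (X=0, W=1, Y=4, U=1, Z=2, V=3) weight 1/3584
  (X=0, W=1, Y=4, U=1, Z=3, V=3) weight 1/3584
  (X=1, W=1, Y=3, U=0, Z=0, V=3) weight 9/8960
  (X=2, W=1, Y=2, U=0, Z=0, V=3) weight 9/8960
  … 86 more
Group by X:
  weight(X=0) = 3/224
  weight(X=1) = 9/224
  weight(X=2) = 9/112
Total weight = 3/224 + 9/224 + 9/112 = 15/112
P(X=0 | obs) = 3/224 / 15/112 = 1/10
P(X=1 | obs) = 9/224 / 15/112 = 3/10
P(X=2 | obs) = 9/112 / 15/112 = 3/5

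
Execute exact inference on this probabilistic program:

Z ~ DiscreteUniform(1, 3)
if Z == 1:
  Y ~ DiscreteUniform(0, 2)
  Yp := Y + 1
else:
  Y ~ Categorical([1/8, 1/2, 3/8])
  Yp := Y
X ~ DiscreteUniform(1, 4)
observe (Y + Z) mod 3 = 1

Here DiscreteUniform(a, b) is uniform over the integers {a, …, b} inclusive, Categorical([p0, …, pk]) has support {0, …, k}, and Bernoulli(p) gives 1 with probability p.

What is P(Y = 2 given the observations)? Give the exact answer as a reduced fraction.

Enumerate traces; 12 have nonzero weight after conditioning:
  (Z=1, Y=0, X=1) weight 1/36
  (Z=1, Y=0, X=2) weight 1/36
  (Z=1, Y=0, X=3) weight 1/36
  (Z=1, Y=0, X=4) weight 1/36
  (Z=2, Y=2, X=1) weight 1/32
  (Z=2, Y=2, X=2) weight 1/32
  (Z=2, Y=2, X=3) weight 1/32
  (Z=2, Y=2, X=4) weight 1/32
  (Z=3, Y=1, X=1) weight 1/24
  … 3 more
Group by Y:
  weight(Y=0) = 1/9
  weight(Y=1) = 1/6
  weight(Y=2) = 1/8
Total weight = 1/9 + 1/6 + 1/8 = 29/72
P(Y=0 | obs) = 1/9 / 29/72 = 8/29
P(Y=1 | obs) = 1/6 / 29/72 = 12/29
P(Y=2 | obs) = 1/8 / 29/72 = 9/29

P(Y = 2 | obs) = 9/29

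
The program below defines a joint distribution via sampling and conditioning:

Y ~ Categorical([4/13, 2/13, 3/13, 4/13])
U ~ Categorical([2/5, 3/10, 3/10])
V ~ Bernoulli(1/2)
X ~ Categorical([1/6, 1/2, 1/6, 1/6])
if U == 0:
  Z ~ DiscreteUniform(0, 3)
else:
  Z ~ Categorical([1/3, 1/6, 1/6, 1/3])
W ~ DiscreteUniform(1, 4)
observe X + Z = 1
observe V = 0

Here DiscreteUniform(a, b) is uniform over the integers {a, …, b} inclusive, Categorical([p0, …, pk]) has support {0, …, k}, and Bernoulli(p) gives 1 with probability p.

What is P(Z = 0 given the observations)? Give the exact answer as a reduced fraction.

Enumerate traces; 96 have nonzero weight after conditioning:
  (Y=0, U=0, V=0, X=0, Z=1, W=1) weight 1/1560
  (Y=0, U=0, V=0, X=0, Z=1, W=2) weight 1/1560
  (Y=0, U=0, V=0, X=0, Z=1, W=3) weight 1/1560
  (Y=0, U=0, V=0, X=0, Z=1, W=4) weight 1/1560
  (Y=0, U=0, V=0, X=1, Z=0, W=1) weight 1/520
  (Y=0, U=0, V=0, X=1, Z=0, W=2) weight 1/520
  (Y=0, U=0, V=0, X=1, Z=0, W=3) weight 1/520
  (Y=0, U=0, V=0, X=1, Z=0, W=4) weight 1/520
  … 88 more
Group by Z:
  weight(Z=0) = 3/40
  weight(Z=1) = 1/60
Total weight = 3/40 + 1/60 = 11/120
P(Z=0 | obs) = 3/40 / 11/120 = 9/11
P(Z=1 | obs) = 1/60 / 11/120 = 2/11

P(Z = 0 | obs) = 9/11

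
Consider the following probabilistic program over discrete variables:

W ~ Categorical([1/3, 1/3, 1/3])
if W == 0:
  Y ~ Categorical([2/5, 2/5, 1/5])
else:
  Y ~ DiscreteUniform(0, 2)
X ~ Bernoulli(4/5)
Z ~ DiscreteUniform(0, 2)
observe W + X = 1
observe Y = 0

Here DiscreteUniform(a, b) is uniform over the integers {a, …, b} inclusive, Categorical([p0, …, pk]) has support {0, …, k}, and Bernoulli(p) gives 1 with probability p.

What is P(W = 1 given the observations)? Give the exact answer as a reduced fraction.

Enumerate traces; 6 have nonzero weight after conditioning:
  (W=0, Y=0, X=1, Z=0) weight 8/225
  (W=0, Y=0, X=1, Z=1) weight 8/225
  (W=0, Y=0, X=1, Z=2) weight 8/225
  (W=1, Y=0, X=0, Z=0) weight 1/135
  (W=1, Y=0, X=0, Z=1) weight 1/135
  (W=1, Y=0, X=0, Z=2) weight 1/135
Group by W:
  weight(W=0) = 8/75
  weight(W=1) = 1/45
Total weight = 8/75 + 1/45 = 29/225
P(W=0 | obs) = 8/75 / 29/225 = 24/29
P(W=1 | obs) = 1/45 / 29/225 = 5/29

P(W = 1 | obs) = 5/29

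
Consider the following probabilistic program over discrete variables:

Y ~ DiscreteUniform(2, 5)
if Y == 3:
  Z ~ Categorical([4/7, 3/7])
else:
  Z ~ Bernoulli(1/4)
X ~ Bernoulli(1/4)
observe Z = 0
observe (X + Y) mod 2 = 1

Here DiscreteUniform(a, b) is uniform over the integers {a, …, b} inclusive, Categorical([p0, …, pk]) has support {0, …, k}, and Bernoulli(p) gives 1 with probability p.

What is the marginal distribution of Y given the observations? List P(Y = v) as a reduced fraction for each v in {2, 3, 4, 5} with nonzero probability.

P(Y=2) = 7/51, P(Y=3) = 16/51, P(Y=4) = 7/51, P(Y=5) = 7/17

Enumerate traces; 4 have nonzero weight after conditioning:
  (Y=2, Z=0, X=1) weight 3/64
  (Y=3, Z=0, X=0) weight 3/28
  (Y=4, Z=0, X=1) weight 3/64
  (Y=5, Z=0, X=0) weight 9/64
Group by Y:
  weight(Y=2) = 3/64
  weight(Y=3) = 3/28
  weight(Y=4) = 3/64
  weight(Y=5) = 9/64
Total weight = 3/64 + 3/28 + 3/64 + 9/64 = 153/448
P(Y=2 | obs) = 3/64 / 153/448 = 7/51
P(Y=3 | obs) = 3/28 / 153/448 = 16/51
P(Y=4 | obs) = 3/64 / 153/448 = 7/51
P(Y=5 | obs) = 9/64 / 153/448 = 7/17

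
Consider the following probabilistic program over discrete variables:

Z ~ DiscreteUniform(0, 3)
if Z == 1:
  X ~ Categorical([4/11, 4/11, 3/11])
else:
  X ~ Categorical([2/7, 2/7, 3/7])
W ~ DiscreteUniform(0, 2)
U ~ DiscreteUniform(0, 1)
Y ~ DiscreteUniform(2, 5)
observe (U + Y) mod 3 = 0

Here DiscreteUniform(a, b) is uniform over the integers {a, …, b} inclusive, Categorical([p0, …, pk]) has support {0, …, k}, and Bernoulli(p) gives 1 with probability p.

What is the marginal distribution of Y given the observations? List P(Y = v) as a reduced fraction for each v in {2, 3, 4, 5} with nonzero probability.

P(Y=2) = 1/3, P(Y=3) = 1/3, P(Y=5) = 1/3

Enumerate traces; 108 have nonzero weight after conditioning:
  (Z=0, X=0, W=0, U=0, Y=3) weight 1/336
  (Z=0, X=0, W=0, U=1, Y=2) weight 1/336
  (Z=0, X=0, W=0, U=1, Y=5) weight 1/336
  (Z=0, X=0, W=1, U=0, Y=3) weight 1/336
  (Z=0, X=0, W=1, U=1, Y=2) weight 1/336
  (Z=0, X=0, W=1, U=1, Y=5) weight 1/336
  (Z=0, X=0, W=2, U=0, Y=3) weight 1/336
  (Z=0, X=0, W=2, U=1, Y=2) weight 1/336
  … 100 more
Group by Y:
  weight(Y=2) = 1/8
  weight(Y=3) = 1/8
  weight(Y=5) = 1/8
Total weight = 1/8 + 1/8 + 1/8 = 3/8
P(Y=2 | obs) = 1/8 / 3/8 = 1/3
P(Y=3 | obs) = 1/8 / 3/8 = 1/3
P(Y=5 | obs) = 1/8 / 3/8 = 1/3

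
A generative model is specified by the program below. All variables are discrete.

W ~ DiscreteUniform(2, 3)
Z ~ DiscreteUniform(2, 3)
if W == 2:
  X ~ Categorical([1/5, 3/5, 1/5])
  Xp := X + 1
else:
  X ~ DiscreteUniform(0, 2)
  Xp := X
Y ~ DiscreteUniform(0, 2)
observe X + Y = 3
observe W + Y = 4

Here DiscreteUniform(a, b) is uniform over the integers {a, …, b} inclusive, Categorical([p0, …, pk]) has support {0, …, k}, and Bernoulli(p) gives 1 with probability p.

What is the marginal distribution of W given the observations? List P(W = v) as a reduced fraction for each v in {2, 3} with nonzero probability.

Enumerate traces; 4 have nonzero weight after conditioning:
  (W=2, Z=2, X=1, Y=2) weight 1/20
  (W=2, Z=3, X=1, Y=2) weight 1/20
  (W=3, Z=2, X=2, Y=1) weight 1/36
  (W=3, Z=3, X=2, Y=1) weight 1/36
Group by W:
  weight(W=2) = 1/10
  weight(W=3) = 1/18
Total weight = 1/10 + 1/18 = 7/45
P(W=2 | obs) = 1/10 / 7/45 = 9/14
P(W=3 | obs) = 1/18 / 7/45 = 5/14

P(W=2) = 9/14, P(W=3) = 5/14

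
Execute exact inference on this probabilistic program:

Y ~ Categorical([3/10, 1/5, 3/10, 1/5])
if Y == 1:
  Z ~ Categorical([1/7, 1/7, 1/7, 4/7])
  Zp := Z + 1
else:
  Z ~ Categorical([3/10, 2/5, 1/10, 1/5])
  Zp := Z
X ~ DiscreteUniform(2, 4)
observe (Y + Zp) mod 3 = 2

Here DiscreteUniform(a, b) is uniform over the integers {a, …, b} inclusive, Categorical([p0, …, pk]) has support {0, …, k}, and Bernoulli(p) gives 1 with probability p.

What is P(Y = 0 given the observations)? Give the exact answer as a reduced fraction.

Enumerate traces; 18 have nonzero weight after conditioning:
  (Y=0, Z=2, X=2) weight 1/100
  (Y=0, Z=2, X=3) weight 1/100
  (Y=0, Z=2, X=4) weight 1/100
  (Y=1, Z=0, X=2) weight 1/105
  (Y=1, Z=0, X=3) weight 1/105
  (Y=1, Z=0, X=4) weight 1/105
  (Y=1, Z=3, X=2) weight 4/105
  (Y=1, Z=3, X=3) weight 4/105
  (Y=2, Z=0, X=2) weight 3/100
  (Y=3, Z=2, X=2) weight 1/150
  … 8 more
Group by Y:
  weight(Y=0) = 3/100
  weight(Y=1) = 1/7
  weight(Y=2) = 3/20
  weight(Y=3) = 1/50
Total weight = 3/100 + 1/7 + 3/20 + 1/50 = 12/35
P(Y=0 | obs) = 3/100 / 12/35 = 7/80
P(Y=1 | obs) = 1/7 / 12/35 = 5/12
P(Y=2 | obs) = 3/20 / 12/35 = 7/16
P(Y=3 | obs) = 1/50 / 12/35 = 7/120

P(Y = 0 | obs) = 7/80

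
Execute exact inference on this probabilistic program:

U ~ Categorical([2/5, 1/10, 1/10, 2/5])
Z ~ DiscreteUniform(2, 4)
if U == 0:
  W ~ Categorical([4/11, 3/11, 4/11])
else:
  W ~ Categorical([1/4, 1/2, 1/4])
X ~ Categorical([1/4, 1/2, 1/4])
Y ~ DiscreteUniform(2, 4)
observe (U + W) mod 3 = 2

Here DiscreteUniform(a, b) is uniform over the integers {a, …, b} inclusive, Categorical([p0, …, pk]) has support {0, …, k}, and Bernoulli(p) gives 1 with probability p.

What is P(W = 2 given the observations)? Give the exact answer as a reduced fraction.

Enumerate traces; 108 have nonzero weight after conditioning:
  (U=0, Z=2, W=2, X=0, Y=2) weight 2/495
  (U=0, Z=2, W=2, X=0, Y=3) weight 2/495
  (U=0, Z=2, W=2, X=0, Y=4) weight 2/495
  (U=0, Z=2, W=2, X=1, Y=2) weight 4/495
  (U=0, Z=2, W=2, X=1, Y=3) weight 4/495
  (U=0, Z=2, W=2, X=1, Y=4) weight 4/495
  (U=0, Z=2, W=2, X=2, Y=2) weight 2/495
  (U=0, Z=2, W=2, X=2, Y=3) weight 2/495
  (U=1, Z=2, W=1, X=0, Y=2) weight 1/720
  (U=2, Z=2, W=0, X=0, Y=2) weight 1/1440
  … 98 more
Group by W:
  weight(W=0) = 1/40
  weight(W=1) = 1/20
  weight(W=2) = 27/110
Total weight = 1/40 + 1/20 + 27/110 = 141/440
P(W=0 | obs) = 1/40 / 141/440 = 11/141
P(W=1 | obs) = 1/20 / 141/440 = 22/141
P(W=2 | obs) = 27/110 / 141/440 = 36/47

P(W = 2 | obs) = 36/47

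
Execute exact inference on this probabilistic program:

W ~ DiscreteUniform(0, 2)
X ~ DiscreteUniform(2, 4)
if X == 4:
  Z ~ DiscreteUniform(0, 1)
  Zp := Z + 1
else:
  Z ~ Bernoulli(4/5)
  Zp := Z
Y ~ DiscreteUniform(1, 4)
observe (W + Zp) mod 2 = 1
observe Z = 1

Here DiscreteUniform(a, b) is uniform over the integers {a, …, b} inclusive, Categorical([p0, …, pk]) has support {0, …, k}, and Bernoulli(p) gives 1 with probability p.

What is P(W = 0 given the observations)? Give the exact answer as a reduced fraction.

Enumerate traces; 20 have nonzero weight after conditioning:
  (W=0, X=2, Z=1, Y=1) weight 1/45
  (W=0, X=2, Z=1, Y=2) weight 1/45
  (W=0, X=2, Z=1, Y=3) weight 1/45
  (W=0, X=2, Z=1, Y=4) weight 1/45
  (W=0, X=3, Z=1, Y=1) weight 1/45
  (W=0, X=3, Z=1, Y=2) weight 1/45
  (W=0, X=3, Z=1, Y=3) weight 1/45
  (W=0, X=3, Z=1, Y=4) weight 1/45
  (W=1, X=4, Z=1, Y=1) weight 1/72
  (W=2, X=2, Z=1, Y=1) weight 1/45
  … 10 more
Group by W:
  weight(W=0) = 8/45
  weight(W=1) = 1/18
  weight(W=2) = 8/45
Total weight = 8/45 + 1/18 + 8/45 = 37/90
P(W=0 | obs) = 8/45 / 37/90 = 16/37
P(W=1 | obs) = 1/18 / 37/90 = 5/37
P(W=2 | obs) = 8/45 / 37/90 = 16/37

P(W = 0 | obs) = 16/37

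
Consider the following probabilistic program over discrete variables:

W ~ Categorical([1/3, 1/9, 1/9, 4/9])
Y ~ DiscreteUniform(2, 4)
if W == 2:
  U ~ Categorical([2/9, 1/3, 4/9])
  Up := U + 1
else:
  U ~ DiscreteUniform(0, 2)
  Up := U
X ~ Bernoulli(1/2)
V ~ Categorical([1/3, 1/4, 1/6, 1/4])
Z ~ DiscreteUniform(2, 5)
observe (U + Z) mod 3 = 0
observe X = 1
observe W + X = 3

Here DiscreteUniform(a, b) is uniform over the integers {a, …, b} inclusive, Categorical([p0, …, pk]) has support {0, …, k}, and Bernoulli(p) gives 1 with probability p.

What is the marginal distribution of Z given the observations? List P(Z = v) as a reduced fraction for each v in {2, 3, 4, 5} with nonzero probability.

P(Z=2) = 1/4, P(Z=3) = 1/6, P(Z=4) = 1/3, P(Z=5) = 1/4

Enumerate traces; 48 have nonzero weight after conditioning:
  (W=2, Y=2, U=0, X=1, V=0, Z=3) weight 1/2916
  (W=2, Y=2, U=0, X=1, V=1, Z=3) weight 1/3888
  (W=2, Y=2, U=0, X=1, V=2, Z=3) weight 1/5832
  (W=2, Y=2, U=0, X=1, V=3, Z=3) weight 1/3888
  (W=2, Y=2, U=1, X=1, V=0, Z=2) weight 1/1944
  (W=2, Y=2, U=1, X=1, V=0, Z=5) weight 1/1944
  (W=2, Y=2, U=1, X=1, V=1, Z=2) weight 1/2592
  (W=2, Y=2, U=1, X=1, V=1, Z=5) weight 1/2592
  (W=2, Y=2, U=2, X=1, V=0, Z=4) weight 1/1458
  … 39 more
Group by Z:
  weight(Z=2) = 1/216
  weight(Z=3) = 1/324
  weight(Z=4) = 1/162
  weight(Z=5) = 1/216
Total weight = 1/216 + 1/324 + 1/162 + 1/216 = 1/54
P(Z=2 | obs) = 1/216 / 1/54 = 1/4
P(Z=3 | obs) = 1/324 / 1/54 = 1/6
P(Z=4 | obs) = 1/162 / 1/54 = 1/3
P(Z=5 | obs) = 1/216 / 1/54 = 1/4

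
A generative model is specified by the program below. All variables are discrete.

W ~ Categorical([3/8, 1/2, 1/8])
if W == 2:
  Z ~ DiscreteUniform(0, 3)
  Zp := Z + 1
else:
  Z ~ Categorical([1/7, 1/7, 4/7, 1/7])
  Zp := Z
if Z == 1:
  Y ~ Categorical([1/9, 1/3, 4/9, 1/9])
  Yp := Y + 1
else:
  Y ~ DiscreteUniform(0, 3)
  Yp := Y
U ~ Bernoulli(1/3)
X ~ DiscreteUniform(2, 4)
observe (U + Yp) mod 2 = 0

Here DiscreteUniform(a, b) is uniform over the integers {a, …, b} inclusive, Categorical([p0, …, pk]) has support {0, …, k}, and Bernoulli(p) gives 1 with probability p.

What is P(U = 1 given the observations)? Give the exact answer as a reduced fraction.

Enumerate traces; 144 have nonzero weight after conditioning:
  (W=0, Z=0, Y=0, U=0, X=2) weight 1/336
  (W=0, Z=0, Y=0, U=0, X=3) weight 1/336
  (W=0, Z=0, Y=0, U=0, X=4) weight 1/336
  (W=0, Z=0, Y=1, U=1, X=2) weight 1/672
  (W=0, Z=0, Y=1, U=1, X=3) weight 1/672
  (W=0, Z=0, Y=1, U=1, X=4) weight 1/672
  (W=0, Z=0, Y=2, U=0, X=2) weight 1/336
  (W=0, Z=0, Y=2, U=0, X=3) weight 1/336
  … 136 more
Group by U:
  weight(U=0) = 283/864
  weight(U=1) = 293/1728
Total weight = 283/864 + 293/1728 = 859/1728
P(U=0 | obs) = 283/864 / 859/1728 = 566/859
P(U=1 | obs) = 293/1728 / 859/1728 = 293/859

P(U = 1 | obs) = 293/859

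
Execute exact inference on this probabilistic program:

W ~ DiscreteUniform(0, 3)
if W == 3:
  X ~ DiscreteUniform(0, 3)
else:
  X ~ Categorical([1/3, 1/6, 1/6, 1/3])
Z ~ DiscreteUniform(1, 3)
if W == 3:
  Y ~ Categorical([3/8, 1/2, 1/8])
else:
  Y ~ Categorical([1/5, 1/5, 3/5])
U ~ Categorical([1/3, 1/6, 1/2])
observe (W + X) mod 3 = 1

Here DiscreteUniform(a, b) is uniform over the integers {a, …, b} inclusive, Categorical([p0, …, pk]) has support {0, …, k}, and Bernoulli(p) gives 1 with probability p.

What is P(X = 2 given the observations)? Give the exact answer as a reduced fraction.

P(X = 2 | obs) = 2/15

Enumerate traces; 135 have nonzero weight after conditioning:
  (W=0, X=1, Z=1, Y=0, U=0) weight 1/1080
  (W=0, X=1, Z=1, Y=0, U=1) weight 1/2160
  (W=0, X=1, Z=1, Y=0, U=2) weight 1/720
  (W=0, X=1, Z=1, Y=1, U=0) weight 1/1080
  (W=0, X=1, Z=1, Y=1, U=1) weight 1/2160
  (W=0, X=1, Z=1, Y=1, U=2) weight 1/720
  (W=0, X=1, Z=1, Y=2, U=0) weight 1/360
  (W=0, X=1, Z=1, Y=2, U=1) weight 1/720
  (W=1, X=0, Z=1, Y=0, U=0) weight 1/540
  (W=1, X=3, Z=1, Y=0, U=0) weight 1/540
  … 125 more
Group by X:
  weight(X=0) = 1/12
  weight(X=1) = 5/48
  weight(X=2) = 1/24
  weight(X=3) = 1/12
Total weight = 1/12 + 5/48 + 1/24 + 1/12 = 5/16
P(X=0 | obs) = 1/12 / 5/16 = 4/15
P(X=1 | obs) = 5/48 / 5/16 = 1/3
P(X=2 | obs) = 1/24 / 5/16 = 2/15
P(X=3 | obs) = 1/12 / 5/16 = 4/15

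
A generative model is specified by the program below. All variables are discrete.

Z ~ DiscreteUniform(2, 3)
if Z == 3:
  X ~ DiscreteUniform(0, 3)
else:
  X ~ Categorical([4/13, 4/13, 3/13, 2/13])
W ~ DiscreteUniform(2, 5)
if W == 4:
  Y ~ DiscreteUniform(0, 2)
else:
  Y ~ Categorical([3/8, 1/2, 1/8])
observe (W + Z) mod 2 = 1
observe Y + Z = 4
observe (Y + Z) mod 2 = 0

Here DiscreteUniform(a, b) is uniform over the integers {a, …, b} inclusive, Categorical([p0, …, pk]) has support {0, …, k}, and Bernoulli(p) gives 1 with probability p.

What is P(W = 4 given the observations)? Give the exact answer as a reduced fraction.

Enumerate traces; 16 have nonzero weight after conditioning:
  (Z=2, X=0, W=3, Y=2) weight 1/208
  (Z=2, X=0, W=5, Y=2) weight 1/208
  (Z=2, X=1, W=3, Y=2) weight 1/208
  (Z=2, X=1, W=5, Y=2) weight 1/208
  (Z=2, X=2, W=3, Y=2) weight 3/832
  (Z=2, X=2, W=5, Y=2) weight 3/832
  (Z=2, X=3, W=3, Y=2) weight 1/416
  (Z=2, X=3, W=5, Y=2) weight 1/416
  (Z=3, X=0, W=2, Y=1) weight 1/64
  (Z=3, X=0, W=4, Y=1) weight 1/96
  … 6 more
Group by W:
  weight(W=2) = 1/16
  weight(W=3) = 1/64
  weight(W=4) = 1/24
  weight(W=5) = 1/64
Total weight = 1/16 + 1/64 + 1/24 + 1/64 = 13/96
P(W=2 | obs) = 1/16 / 13/96 = 6/13
P(W=3 | obs) = 1/64 / 13/96 = 3/26
P(W=4 | obs) = 1/24 / 13/96 = 4/13
P(W=5 | obs) = 1/64 / 13/96 = 3/26

P(W = 4 | obs) = 4/13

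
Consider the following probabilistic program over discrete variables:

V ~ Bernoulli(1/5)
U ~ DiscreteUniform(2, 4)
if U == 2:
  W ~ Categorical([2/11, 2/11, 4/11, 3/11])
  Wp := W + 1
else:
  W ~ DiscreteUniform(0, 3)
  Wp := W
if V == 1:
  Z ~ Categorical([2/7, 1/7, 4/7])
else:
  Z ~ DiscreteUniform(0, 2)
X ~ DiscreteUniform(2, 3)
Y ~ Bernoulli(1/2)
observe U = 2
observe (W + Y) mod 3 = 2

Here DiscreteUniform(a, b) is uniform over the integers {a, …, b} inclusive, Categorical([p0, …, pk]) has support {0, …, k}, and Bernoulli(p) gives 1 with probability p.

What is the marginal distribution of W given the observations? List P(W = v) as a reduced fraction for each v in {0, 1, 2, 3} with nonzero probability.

P(W=1) = 1/3, P(W=2) = 2/3

Enumerate traces; 24 have nonzero weight after conditioning:
  (V=0, U=2, W=1, Z=0, X=2, Y=1) weight 2/495
  (V=0, U=2, W=1, Z=0, X=3, Y=1) weight 2/495
  (V=0, U=2, W=1, Z=1, X=2, Y=1) weight 2/495
  (V=0, U=2, W=1, Z=1, X=3, Y=1) weight 2/495
  (V=0, U=2, W=1, Z=2, X=2, Y=1) weight 2/495
  (V=0, U=2, W=1, Z=2, X=3, Y=1) weight 2/495
  (V=0, U=2, W=2, Z=0, X=2, Y=0) weight 4/495
  (V=0, U=2, W=2, Z=0, X=3, Y=0) weight 4/495
  … 16 more
Group by W:
  weight(W=1) = 1/33
  weight(W=2) = 2/33
Total weight = 1/33 + 2/33 = 1/11
P(W=1 | obs) = 1/33 / 1/11 = 1/3
P(W=2 | obs) = 2/33 / 1/11 = 2/3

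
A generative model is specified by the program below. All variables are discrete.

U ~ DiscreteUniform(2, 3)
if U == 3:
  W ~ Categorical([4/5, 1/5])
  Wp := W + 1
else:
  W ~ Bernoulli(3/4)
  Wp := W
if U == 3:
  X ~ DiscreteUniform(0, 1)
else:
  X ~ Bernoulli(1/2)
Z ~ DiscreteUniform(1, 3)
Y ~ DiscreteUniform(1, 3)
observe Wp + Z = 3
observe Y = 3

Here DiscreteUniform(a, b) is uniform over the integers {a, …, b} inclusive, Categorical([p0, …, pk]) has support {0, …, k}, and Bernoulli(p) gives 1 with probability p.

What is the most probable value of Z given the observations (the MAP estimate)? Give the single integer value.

Enumerate traces; 8 have nonzero weight after conditioning:
  (U=2, W=0, X=0, Z=3, Y=3) weight 1/144
  (U=2, W=0, X=1, Z=3, Y=3) weight 1/144
  (U=2, W=1, X=0, Z=2, Y=3) weight 1/48
  (U=2, W=1, X=1, Z=2, Y=3) weight 1/48
  (U=3, W=0, X=0, Z=2, Y=3) weight 1/45
  (U=3, W=0, X=1, Z=2, Y=3) weight 1/45
  (U=3, W=1, X=0, Z=1, Y=3) weight 1/180
  (U=3, W=1, X=1, Z=1, Y=3) weight 1/180
Group by Z:
  weight(Z=1) = 1/90
  weight(Z=2) = 31/360
  weight(Z=3) = 1/72
Total weight = 1/90 + 31/360 + 1/72 = 1/9
P(Z=1 | obs) = 1/90 / 1/9 = 1/10
P(Z=2 | obs) = 31/360 / 1/9 = 31/40
P(Z=3 | obs) = 1/72 / 1/9 = 1/8
argmax = 2

argmax_v P(Z = v | obs) = 2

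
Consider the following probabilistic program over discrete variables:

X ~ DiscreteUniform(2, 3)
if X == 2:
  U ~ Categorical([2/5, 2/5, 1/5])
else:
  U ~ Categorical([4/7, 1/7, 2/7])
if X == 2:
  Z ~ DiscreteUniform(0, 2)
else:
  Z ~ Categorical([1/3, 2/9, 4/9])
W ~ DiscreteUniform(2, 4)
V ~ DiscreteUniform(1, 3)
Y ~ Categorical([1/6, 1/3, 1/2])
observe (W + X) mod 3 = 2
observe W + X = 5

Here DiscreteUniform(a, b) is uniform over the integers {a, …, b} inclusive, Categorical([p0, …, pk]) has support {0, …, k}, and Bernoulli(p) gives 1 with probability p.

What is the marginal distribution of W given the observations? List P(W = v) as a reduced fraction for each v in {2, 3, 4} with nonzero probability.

Enumerate traces; 162 have nonzero weight after conditioning:
  (X=2, U=0, Z=0, W=3, V=1, Y=0) weight 1/810
  (X=2, U=0, Z=0, W=3, V=1, Y=1) weight 1/405
  (X=2, U=0, Z=0, W=3, V=1, Y=2) weight 1/270
  (X=2, U=0, Z=0, W=3, V=2, Y=0) weight 1/810
  (X=2, U=0, Z=0, W=3, V=2, Y=1) weight 1/405
  (X=2, U=0, Z=0, W=3, V=2, Y=2) weight 1/270
  (X=2, U=0, Z=0, W=3, V=3, Y=0) weight 1/810
  (X=2, U=0, Z=0, W=3, V=3, Y=1) weight 1/405
  (X=3, U=0, Z=0, W=2, V=1, Y=0) weight 1/567
  … 153 more
Group by W:
  weight(W=2) = 1/6
  weight(W=3) = 1/6
Total weight = 1/6 + 1/6 = 1/3
P(W=2 | obs) = 1/6 / 1/3 = 1/2
P(W=3 | obs) = 1/6 / 1/3 = 1/2

P(W=2) = 1/2, P(W=3) = 1/2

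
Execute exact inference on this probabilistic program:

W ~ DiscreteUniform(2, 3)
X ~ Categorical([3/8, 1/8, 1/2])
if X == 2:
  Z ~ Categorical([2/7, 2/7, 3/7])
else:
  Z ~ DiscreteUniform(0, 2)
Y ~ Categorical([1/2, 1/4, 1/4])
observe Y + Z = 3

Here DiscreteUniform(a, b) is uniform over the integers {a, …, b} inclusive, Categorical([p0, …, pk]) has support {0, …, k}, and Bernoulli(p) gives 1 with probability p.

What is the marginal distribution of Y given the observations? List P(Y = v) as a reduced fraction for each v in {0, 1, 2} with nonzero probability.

Enumerate traces; 12 have nonzero weight after conditioning:
  (W=2, X=0, Z=1, Y=2) weight 1/64
  (W=2, X=0, Z=2, Y=1) weight 1/64
  (W=2, X=1, Z=1, Y=2) weight 1/192
  (W=2, X=1, Z=2, Y=1) weight 1/192
  (W=2, X=2, Z=1, Y=2) weight 1/56
  (W=2, X=2, Z=2, Y=1) weight 3/112
  (W=3, X=0, Z=1, Y=2) weight 1/64
  (W=3, X=0, Z=2, Y=1) weight 1/64
  … 4 more
Group by Y:
  weight(Y=1) = 2/21
  weight(Y=2) = 13/168
Total weight = 2/21 + 13/168 = 29/168
P(Y=1 | obs) = 2/21 / 29/168 = 16/29
P(Y=2 | obs) = 13/168 / 29/168 = 13/29

P(Y=1) = 16/29, P(Y=2) = 13/29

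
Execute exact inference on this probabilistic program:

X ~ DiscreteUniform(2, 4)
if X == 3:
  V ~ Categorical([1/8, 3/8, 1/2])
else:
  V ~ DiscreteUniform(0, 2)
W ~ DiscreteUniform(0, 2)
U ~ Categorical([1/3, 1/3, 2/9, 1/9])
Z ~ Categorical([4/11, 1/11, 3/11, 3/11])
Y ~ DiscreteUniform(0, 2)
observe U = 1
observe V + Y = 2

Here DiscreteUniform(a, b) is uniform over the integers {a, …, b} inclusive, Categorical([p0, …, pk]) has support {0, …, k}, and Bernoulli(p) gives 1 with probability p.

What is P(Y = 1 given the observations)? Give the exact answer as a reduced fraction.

P(Y = 1 | obs) = 25/72

Enumerate traces; 108 have nonzero weight after conditioning:
  (X=2, V=0, W=0, U=1, Z=0, Y=2) weight 4/2673
  (X=2, V=0, W=0, U=1, Z=1, Y=2) weight 1/2673
  (X=2, V=0, W=0, U=1, Z=2, Y=2) weight 1/891
  (X=2, V=0, W=0, U=1, Z=3, Y=2) weight 1/891
  (X=2, V=0, W=1, U=1, Z=0, Y=2) weight 4/2673
  (X=2, V=0, W=1, U=1, Z=1, Y=2) weight 1/2673
  (X=2, V=0, W=1, U=1, Z=2, Y=2) weight 1/891
  (X=2, V=0, W=1, U=1, Z=3, Y=2) weight 1/891
  (X=2, V=1, W=0, U=1, Z=0, Y=1) weight 4/2673
  (X=2, V=2, W=0, U=1, Z=0, Y=0) weight 4/2673
  … 98 more
Group by Y:
  weight(Y=0) = 7/162
  weight(Y=1) = 25/648
  weight(Y=2) = 19/648
Total weight = 7/162 + 25/648 + 19/648 = 1/9
P(Y=0 | obs) = 7/162 / 1/9 = 7/18
P(Y=1 | obs) = 25/648 / 1/9 = 25/72
P(Y=2 | obs) = 19/648 / 1/9 = 19/72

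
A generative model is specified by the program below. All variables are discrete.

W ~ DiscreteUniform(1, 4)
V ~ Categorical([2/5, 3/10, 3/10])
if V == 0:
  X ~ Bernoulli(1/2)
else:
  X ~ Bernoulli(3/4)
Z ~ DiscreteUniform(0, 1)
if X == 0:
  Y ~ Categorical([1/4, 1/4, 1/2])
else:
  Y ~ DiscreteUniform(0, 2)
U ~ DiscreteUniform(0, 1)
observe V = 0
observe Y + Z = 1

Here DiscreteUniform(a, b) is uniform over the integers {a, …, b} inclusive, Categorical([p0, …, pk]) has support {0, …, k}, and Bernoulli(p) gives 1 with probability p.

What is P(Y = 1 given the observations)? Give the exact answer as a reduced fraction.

P(Y = 1 | obs) = 1/2

Enumerate traces; 32 have nonzero weight after conditioning:
  (W=1, V=0, X=0, Z=0, Y=1, U=0) weight 1/320
  (W=1, V=0, X=0, Z=0, Y=1, U=1) weight 1/320
  (W=1, V=0, X=0, Z=1, Y=0, U=0) weight 1/320
  (W=1, V=0, X=0, Z=1, Y=0, U=1) weight 1/320
  (W=1, V=0, X=1, Z=0, Y=1, U=0) weight 1/240
  (W=1, V=0, X=1, Z=0, Y=1, U=1) weight 1/240
  (W=1, V=0, X=1, Z=1, Y=0, U=0) weight 1/240
  (W=1, V=0, X=1, Z=1, Y=0, U=1) weight 1/240
  … 24 more
Group by Y:
  weight(Y=0) = 7/120
  weight(Y=1) = 7/120
Total weight = 7/120 + 7/120 = 7/60
P(Y=0 | obs) = 7/120 / 7/60 = 1/2
P(Y=1 | obs) = 7/120 / 7/60 = 1/2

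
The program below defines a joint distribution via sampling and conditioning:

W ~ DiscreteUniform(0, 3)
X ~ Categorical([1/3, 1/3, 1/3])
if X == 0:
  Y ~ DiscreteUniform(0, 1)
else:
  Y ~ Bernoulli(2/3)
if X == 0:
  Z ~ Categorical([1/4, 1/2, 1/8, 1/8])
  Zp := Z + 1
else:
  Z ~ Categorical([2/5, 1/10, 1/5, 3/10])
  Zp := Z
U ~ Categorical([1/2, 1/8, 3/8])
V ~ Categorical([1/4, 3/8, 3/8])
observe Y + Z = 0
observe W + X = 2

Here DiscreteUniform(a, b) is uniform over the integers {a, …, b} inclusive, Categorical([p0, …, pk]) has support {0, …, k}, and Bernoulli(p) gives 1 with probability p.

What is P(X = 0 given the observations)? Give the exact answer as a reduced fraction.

P(X = 0 | obs) = 15/47

Enumerate traces; 27 have nonzero weight after conditioning:
  (W=0, X=2, Y=0, Z=0, U=0, V=0) weight 1/720
  (W=0, X=2, Y=0, Z=0, U=0, V=1) weight 1/480
  (W=0, X=2, Y=0, Z=0, U=0, V=2) weight 1/480
  (W=0, X=2, Y=0, Z=0, U=1, V=0) weight 1/2880
  (W=0, X=2, Y=0, Z=0, U=1, V=1) weight 1/1920
  (W=0, X=2, Y=0, Z=0, U=1, V=2) weight 1/1920
  (W=0, X=2, Y=0, Z=0, U=2, V=0) weight 1/960
  (W=0, X=2, Y=0, Z=0, U=2, V=1) weight 1/640
  (W=1, X=1, Y=0, Z=0, U=0, V=0) weight 1/720
  (W=2, X=0, Y=0, Z=0, U=0, V=0) weight 1/768
  … 17 more
Group by X:
  weight(X=0) = 1/96
  weight(X=1) = 1/90
  weight(X=2) = 1/90
Total weight = 1/96 + 1/90 + 1/90 = 47/1440
P(X=0 | obs) = 1/96 / 47/1440 = 15/47
P(X=1 | obs) = 1/90 / 47/1440 = 16/47
P(X=2 | obs) = 1/90 / 47/1440 = 16/47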